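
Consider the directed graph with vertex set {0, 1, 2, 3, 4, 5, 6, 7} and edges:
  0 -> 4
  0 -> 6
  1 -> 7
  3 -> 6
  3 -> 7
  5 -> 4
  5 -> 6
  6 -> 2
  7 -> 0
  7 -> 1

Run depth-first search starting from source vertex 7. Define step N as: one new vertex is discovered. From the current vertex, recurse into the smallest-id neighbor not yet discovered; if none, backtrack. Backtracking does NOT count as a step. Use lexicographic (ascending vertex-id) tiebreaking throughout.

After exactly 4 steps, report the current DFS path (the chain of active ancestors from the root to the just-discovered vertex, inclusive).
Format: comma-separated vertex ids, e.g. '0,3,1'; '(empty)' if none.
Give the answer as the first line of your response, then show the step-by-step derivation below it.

7,0,6

step 1: discover 7; path=7; order=7
step 2: discover 0; path=7>0; order=7,0
step 3: discover 4; path=7>0>4; order=7,0,4
step 4: discover 6; path=7>0>6; order=7,0,4,6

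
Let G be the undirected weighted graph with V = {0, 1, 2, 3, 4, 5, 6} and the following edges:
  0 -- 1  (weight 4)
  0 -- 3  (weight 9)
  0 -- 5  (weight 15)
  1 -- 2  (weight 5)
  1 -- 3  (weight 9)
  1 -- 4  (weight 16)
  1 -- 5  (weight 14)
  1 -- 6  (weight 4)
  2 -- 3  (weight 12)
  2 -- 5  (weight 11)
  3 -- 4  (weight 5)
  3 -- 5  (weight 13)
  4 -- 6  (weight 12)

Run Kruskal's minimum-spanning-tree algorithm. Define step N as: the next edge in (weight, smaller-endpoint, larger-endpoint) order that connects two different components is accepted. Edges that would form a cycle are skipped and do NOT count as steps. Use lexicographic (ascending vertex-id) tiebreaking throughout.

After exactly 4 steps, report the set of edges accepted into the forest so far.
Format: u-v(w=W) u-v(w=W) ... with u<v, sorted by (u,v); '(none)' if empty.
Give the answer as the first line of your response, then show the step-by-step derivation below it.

0-1(w=4) 1-2(w=5) 1-6(w=4) 3-4(w=5)

step 1: add edge 0-1 (w=4); MST = {0-1(w=4)}
step 2: add edge 1-6 (w=4); MST = {0-1(w=4) 1-6(w=4)}
step 3: add edge 1-2 (w=5); MST = {0-1(w=4) 1-2(w=5) 1-6(w=4)}
step 4: add edge 3-4 (w=5); MST = {0-1(w=4) 1-2(w=5) 1-6(w=4) 3-4(w=5)}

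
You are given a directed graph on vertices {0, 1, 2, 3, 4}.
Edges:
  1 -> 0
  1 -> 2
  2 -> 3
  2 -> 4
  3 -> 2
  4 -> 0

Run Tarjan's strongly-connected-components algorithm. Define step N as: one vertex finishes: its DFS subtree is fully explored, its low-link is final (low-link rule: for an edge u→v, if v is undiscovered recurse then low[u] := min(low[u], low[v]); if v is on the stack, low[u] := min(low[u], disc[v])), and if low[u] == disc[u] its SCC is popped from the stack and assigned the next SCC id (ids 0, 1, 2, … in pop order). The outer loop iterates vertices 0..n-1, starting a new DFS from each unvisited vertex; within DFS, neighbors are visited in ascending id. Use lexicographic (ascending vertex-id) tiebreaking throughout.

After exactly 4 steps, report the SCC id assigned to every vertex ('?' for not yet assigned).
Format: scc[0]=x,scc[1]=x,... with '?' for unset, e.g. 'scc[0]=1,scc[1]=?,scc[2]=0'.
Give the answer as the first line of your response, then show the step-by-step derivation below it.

scc[0]=0,scc[1]=?,scc[2]=2,scc[3]=2,scc[4]=1

step 1: low=(low[0]=0,low[1]=?,low[2]=?,low[3]=?,low[4]=?); scc=(scc[0]=0,scc[1]=?,scc[2]=?,scc[3]=?,scc[4]=?)
step 2: low=(low[0]=0,low[1]=1,low[2]=2,low[3]=2,low[4]=?); scc=(scc[0]=0,scc[1]=?,scc[2]=?,scc[3]=?,scc[4]=?)
step 3: low=(low[0]=0,low[1]=1,low[2]=2,low[3]=2,low[4]=4); scc=(scc[0]=0,scc[1]=?,scc[2]=?,scc[3]=?,scc[4]=1)
step 4: low=(low[0]=0,low[1]=1,low[2]=2,low[3]=2,low[4]=4); scc=(scc[0]=0,scc[1]=?,scc[2]=2,scc[3]=2,scc[4]=1)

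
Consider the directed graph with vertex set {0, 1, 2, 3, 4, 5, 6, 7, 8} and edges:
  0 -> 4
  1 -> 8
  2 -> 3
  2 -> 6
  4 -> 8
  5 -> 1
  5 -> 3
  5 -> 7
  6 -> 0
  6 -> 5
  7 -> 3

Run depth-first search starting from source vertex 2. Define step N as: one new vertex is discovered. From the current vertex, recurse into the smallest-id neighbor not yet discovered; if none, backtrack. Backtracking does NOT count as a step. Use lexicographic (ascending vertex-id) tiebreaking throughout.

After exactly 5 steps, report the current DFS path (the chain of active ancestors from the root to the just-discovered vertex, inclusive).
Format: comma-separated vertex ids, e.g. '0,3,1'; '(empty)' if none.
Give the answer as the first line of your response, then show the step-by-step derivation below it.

2,6,0,4

step 1: discover 2; path=2; order=2
step 2: discover 3; path=2>3; order=2,3
step 3: discover 6; path=2>6; order=2,3,6
step 4: discover 0; path=2>6>0; order=2,3,6,0
step 5: discover 4; path=2>6>0>4; order=2,3,6,0,4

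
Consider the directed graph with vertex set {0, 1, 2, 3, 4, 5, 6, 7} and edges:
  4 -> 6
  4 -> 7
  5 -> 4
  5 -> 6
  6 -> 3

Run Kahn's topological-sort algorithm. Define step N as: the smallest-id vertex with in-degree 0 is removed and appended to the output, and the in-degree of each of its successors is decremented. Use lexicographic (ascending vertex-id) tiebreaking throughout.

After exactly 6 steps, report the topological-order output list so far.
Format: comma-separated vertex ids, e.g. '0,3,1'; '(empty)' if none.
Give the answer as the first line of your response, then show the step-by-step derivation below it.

0,1,2,5,4,6

step 1: output 0; order=[0]; indeg=(0,0,0,1,1,0,2,1)
step 2: output 1; order=[0,1]; indeg=(0,0,0,1,1,0,2,1)
step 3: output 2; order=[0,1,2]; indeg=(0,0,0,1,1,0,2,1)
step 4: output 5; order=[0,1,2,5]; indeg=(0,0,0,1,0,0,1,1)
step 5: output 4; order=[0,1,2,5,4]; indeg=(0,0,0,1,0,0,0,0)
step 6: output 6; order=[0,1,2,5,4,6]; indeg=(0,0,0,0,0,0,0,0)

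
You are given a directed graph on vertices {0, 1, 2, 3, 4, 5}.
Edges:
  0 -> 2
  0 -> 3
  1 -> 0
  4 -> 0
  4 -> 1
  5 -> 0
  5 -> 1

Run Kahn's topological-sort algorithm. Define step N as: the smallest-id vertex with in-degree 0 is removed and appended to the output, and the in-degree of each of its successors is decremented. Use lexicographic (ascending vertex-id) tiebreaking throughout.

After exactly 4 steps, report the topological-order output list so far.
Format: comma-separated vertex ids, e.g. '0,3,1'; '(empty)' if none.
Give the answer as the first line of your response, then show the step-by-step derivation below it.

4,5,1,0

step 1: output 4; order=[4]; indeg=(2,1,1,1,0,0)
step 2: output 5; order=[4,5]; indeg=(1,0,1,1,0,0)
step 3: output 1; order=[4,5,1]; indeg=(0,0,1,1,0,0)
step 4: output 0; order=[4,5,1,0]; indeg=(0,0,0,0,0,0)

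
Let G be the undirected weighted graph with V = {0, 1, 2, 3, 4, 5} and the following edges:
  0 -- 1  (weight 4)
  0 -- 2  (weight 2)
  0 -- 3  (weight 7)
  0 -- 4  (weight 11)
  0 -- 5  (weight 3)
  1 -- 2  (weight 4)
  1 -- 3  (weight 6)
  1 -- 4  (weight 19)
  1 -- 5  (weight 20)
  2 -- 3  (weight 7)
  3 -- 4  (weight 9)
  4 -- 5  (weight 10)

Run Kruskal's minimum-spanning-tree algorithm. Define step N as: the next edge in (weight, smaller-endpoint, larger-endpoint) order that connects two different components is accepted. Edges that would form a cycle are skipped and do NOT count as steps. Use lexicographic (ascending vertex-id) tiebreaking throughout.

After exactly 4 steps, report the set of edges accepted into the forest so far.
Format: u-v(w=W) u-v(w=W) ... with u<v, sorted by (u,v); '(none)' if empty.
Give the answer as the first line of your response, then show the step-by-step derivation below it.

0-1(w=4) 0-2(w=2) 0-5(w=3) 1-3(w=6)

step 1: add edge 0-2 (w=2); MST = {0-2(w=2)}
step 2: add edge 0-5 (w=3); MST = {0-2(w=2) 0-5(w=3)}
step 3: add edge 0-1 (w=4); MST = {0-1(w=4) 0-2(w=2) 0-5(w=3)}
step 4: add edge 1-3 (w=6); MST = {0-1(w=4) 0-2(w=2) 0-5(w=3) 1-3(w=6)}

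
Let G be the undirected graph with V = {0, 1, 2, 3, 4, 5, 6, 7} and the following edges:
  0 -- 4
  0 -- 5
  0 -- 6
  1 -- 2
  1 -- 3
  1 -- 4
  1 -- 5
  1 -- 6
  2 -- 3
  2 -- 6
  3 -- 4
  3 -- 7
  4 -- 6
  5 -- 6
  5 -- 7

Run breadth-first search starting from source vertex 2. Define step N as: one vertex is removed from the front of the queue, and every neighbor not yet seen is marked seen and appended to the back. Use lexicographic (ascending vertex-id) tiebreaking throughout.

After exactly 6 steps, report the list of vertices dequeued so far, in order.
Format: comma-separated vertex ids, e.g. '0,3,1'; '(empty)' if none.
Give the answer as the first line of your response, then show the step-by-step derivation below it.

2,1,3,6,4,5

step 1: dequeue 2; queue=[1,3,6]; order=2
step 2: dequeue 1; queue=[3,6,4,5]; order=2,1
step 3: dequeue 3; queue=[6,4,5,7]; order=2,1,3
step 4: dequeue 6; queue=[4,5,7,0]; order=2,1,3,6
step 5: dequeue 4; queue=[5,7,0]; order=2,1,3,6,4
step 6: dequeue 5; queue=[7,0]; order=2,1,3,6,4,5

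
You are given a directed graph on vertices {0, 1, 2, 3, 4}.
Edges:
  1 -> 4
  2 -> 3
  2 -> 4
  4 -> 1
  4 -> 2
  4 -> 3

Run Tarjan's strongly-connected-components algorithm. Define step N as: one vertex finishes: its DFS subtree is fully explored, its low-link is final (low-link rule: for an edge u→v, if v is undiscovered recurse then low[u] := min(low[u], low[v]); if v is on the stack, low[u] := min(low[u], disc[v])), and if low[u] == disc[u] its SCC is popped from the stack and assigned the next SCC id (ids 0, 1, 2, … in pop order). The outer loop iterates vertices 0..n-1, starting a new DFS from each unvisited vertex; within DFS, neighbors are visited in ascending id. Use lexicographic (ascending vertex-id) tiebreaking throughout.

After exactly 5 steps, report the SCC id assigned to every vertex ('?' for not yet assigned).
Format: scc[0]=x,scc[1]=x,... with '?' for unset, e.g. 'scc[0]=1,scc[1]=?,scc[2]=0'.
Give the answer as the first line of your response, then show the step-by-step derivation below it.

scc[0]=0,scc[1]=2,scc[2]=2,scc[3]=1,scc[4]=2

step 1: low=(low[0]=0,low[1]=?,low[2]=?,low[3]=?,low[4]=?); scc=(scc[0]=0,scc[1]=?,scc[2]=?,scc[3]=?,scc[4]=?)
step 2: low=(low[0]=0,low[1]=1,low[2]=3,low[3]=4,low[4]=1); scc=(scc[0]=0,scc[1]=?,scc[2]=?,scc[3]=1,scc[4]=?)
step 3: low=(low[0]=0,low[1]=1,low[2]=2,low[3]=4,low[4]=1); scc=(scc[0]=0,scc[1]=?,scc[2]=?,scc[3]=1,scc[4]=?)
step 4: low=(low[0]=0,low[1]=1,low[2]=2,low[3]=4,low[4]=1); scc=(scc[0]=0,scc[1]=?,scc[2]=?,scc[3]=1,scc[4]=?)
step 5: low=(low[0]=0,low[1]=1,low[2]=2,low[3]=4,low[4]=1); scc=(scc[0]=0,scc[1]=2,scc[2]=2,scc[3]=1,scc[4]=2)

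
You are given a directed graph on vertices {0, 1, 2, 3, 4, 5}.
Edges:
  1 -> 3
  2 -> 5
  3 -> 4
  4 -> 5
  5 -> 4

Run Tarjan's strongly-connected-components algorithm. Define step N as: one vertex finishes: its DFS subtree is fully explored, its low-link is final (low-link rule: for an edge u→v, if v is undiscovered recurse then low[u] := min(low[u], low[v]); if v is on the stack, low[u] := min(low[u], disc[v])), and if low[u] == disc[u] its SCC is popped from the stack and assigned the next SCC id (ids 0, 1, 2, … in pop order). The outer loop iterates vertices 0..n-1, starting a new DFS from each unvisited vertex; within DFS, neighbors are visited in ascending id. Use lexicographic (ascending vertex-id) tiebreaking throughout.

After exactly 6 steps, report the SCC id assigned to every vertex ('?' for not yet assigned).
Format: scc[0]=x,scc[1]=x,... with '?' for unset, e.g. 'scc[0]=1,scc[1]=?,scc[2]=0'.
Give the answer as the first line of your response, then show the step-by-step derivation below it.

scc[0]=0,scc[1]=3,scc[2]=4,scc[3]=2,scc[4]=1,scc[5]=1

step 1: low=(low[0]=0,low[1]=?,low[2]=?,low[3]=?,low[4]=?,low[5]=?); scc=(scc[0]=0,scc[1]=?,scc[2]=?,scc[3]=?,scc[4]=?,scc[5]=?)
step 2: low=(low[0]=0,low[1]=1,low[2]=?,low[3]=2,low[4]=3,low[5]=3); scc=(scc[0]=0,scc[1]=?,scc[2]=?,scc[3]=?,scc[4]=?,scc[5]=?)
step 3: low=(low[0]=0,low[1]=1,low[2]=?,low[3]=2,low[4]=3,low[5]=3); scc=(scc[0]=0,scc[1]=?,scc[2]=?,scc[3]=?,scc[4]=1,scc[5]=1)
step 4: low=(low[0]=0,low[1]=1,low[2]=?,low[3]=2,low[4]=3,low[5]=3); scc=(scc[0]=0,scc[1]=?,scc[2]=?,scc[3]=2,scc[4]=1,scc[5]=1)
step 5: low=(low[0]=0,low[1]=1,low[2]=?,low[3]=2,low[4]=3,low[5]=3); scc=(scc[0]=0,scc[1]=3,scc[2]=?,scc[3]=2,scc[4]=1,scc[5]=1)
step 6: low=(low[0]=0,low[1]=1,low[2]=5,low[3]=2,low[4]=3,low[5]=3); scc=(scc[0]=0,scc[1]=3,scc[2]=4,scc[3]=2,scc[4]=1,scc[5]=1)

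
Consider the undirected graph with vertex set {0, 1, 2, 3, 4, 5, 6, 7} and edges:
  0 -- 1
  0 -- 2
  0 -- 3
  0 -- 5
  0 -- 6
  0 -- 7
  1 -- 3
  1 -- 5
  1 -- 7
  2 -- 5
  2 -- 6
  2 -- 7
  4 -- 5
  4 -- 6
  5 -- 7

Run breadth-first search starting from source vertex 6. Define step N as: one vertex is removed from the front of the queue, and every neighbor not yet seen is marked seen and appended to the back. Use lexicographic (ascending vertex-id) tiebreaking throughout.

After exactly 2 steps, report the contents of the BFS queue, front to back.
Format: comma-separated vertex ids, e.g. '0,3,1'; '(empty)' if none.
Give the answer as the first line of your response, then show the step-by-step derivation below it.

2,4,1,3,5,7

step 1: dequeue 6; queue=[0,2,4]; order=6
step 2: dequeue 0; queue=[2,4,1,3,5,7]; order=6,0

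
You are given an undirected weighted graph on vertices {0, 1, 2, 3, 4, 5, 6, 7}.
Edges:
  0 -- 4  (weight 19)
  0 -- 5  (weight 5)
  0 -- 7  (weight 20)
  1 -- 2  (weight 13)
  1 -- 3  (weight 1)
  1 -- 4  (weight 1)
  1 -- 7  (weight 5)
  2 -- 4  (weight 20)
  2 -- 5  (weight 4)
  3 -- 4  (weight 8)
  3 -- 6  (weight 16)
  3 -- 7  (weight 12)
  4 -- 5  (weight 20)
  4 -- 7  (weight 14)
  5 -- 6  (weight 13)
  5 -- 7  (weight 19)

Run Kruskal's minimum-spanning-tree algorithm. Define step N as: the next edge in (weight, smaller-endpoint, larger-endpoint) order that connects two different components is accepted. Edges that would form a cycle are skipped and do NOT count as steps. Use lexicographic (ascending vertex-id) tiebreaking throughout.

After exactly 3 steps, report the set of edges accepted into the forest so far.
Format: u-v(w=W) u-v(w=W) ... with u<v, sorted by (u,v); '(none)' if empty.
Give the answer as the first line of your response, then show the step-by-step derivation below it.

1-3(w=1) 1-4(w=1) 2-5(w=4)

step 1: add edge 1-3 (w=1); MST = {1-3(w=1)}
step 2: add edge 1-4 (w=1); MST = {1-3(w=1) 1-4(w=1)}
step 3: add edge 2-5 (w=4); MST = {1-3(w=1) 1-4(w=1) 2-5(w=4)}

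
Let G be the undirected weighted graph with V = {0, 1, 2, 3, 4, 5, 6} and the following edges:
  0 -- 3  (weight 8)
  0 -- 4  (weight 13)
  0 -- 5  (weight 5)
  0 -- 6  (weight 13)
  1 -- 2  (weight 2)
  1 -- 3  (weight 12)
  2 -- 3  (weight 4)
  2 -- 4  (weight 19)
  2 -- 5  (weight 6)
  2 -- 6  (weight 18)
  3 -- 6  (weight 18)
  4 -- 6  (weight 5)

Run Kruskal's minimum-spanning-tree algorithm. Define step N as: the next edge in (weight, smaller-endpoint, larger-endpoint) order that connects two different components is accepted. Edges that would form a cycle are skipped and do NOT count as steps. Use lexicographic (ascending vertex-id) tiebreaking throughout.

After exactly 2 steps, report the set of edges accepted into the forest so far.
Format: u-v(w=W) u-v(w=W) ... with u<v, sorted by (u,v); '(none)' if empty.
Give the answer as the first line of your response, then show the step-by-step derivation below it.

1-2(w=2) 2-3(w=4)

step 1: add edge 1-2 (w=2); MST = {1-2(w=2)}
step 2: add edge 2-3 (w=4); MST = {1-2(w=2) 2-3(w=4)}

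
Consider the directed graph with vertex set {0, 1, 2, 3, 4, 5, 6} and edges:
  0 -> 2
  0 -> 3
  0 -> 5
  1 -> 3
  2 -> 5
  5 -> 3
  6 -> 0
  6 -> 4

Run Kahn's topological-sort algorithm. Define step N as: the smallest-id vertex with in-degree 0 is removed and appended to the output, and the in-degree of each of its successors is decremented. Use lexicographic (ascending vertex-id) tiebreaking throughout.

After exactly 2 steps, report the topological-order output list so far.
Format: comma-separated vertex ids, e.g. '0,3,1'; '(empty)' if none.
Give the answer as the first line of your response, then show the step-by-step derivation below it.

1,6

step 1: output 1; order=[1]; indeg=(1,0,1,2,1,2,0)
step 2: output 6; order=[1,6]; indeg=(0,0,1,2,0,2,0)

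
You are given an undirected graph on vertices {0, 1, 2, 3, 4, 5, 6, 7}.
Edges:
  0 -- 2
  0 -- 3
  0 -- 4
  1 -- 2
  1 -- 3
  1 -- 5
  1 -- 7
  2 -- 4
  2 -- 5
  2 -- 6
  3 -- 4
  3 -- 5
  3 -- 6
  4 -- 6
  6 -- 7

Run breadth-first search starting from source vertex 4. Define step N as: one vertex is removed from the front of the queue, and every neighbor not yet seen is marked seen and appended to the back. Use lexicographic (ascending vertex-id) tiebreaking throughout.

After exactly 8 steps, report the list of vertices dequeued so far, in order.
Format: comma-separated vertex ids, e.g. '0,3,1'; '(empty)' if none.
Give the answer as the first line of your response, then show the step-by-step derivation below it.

4,0,2,3,6,1,5,7

step 1: dequeue 4; queue=[0,2,3,6]; order=4
step 2: dequeue 0; queue=[2,3,6]; order=4,0
step 3: dequeue 2; queue=[3,6,1,5]; order=4,0,2
step 4: dequeue 3; queue=[6,1,5]; order=4,0,2,3
step 5: dequeue 6; queue=[1,5,7]; order=4,0,2,3,6
step 6: dequeue 1; queue=[5,7]; order=4,0,2,3,6,1
step 7: dequeue 5; queue=[7]; order=4,0,2,3,6,1,5
step 8: dequeue 7; queue=[(empty)]; order=4,0,2,3,6,1,5,7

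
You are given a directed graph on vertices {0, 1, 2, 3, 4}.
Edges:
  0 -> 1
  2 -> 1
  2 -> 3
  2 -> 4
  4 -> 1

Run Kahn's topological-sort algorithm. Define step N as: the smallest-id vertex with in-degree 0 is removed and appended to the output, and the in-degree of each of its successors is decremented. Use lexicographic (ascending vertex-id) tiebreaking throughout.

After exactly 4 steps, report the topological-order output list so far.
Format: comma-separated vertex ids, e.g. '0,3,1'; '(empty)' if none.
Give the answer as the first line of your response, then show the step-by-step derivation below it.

0,2,3,4

step 1: output 0; order=[0]; indeg=(0,2,0,1,1)
step 2: output 2; order=[0,2]; indeg=(0,1,0,0,0)
step 3: output 3; order=[0,2,3]; indeg=(0,1,0,0,0)
step 4: output 4; order=[0,2,3,4]; indeg=(0,0,0,0,0)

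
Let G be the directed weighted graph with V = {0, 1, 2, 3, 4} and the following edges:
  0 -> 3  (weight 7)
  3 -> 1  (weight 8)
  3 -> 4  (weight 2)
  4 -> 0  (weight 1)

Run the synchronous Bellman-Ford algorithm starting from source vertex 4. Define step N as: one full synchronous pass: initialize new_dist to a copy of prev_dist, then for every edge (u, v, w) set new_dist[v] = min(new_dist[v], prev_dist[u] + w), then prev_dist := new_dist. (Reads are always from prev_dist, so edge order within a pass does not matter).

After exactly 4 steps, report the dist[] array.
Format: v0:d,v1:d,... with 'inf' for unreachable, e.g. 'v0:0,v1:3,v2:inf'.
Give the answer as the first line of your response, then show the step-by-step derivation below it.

v0:1,v1:16,v2:inf,v3:8,v4:0

step 1: dist = v0:1,v1:inf,v2:inf,v3:inf,v4:0
step 2: dist = v0:1,v1:inf,v2:inf,v3:8,v4:0
step 3: dist = v0:1,v1:16,v2:inf,v3:8,v4:0
step 4: dist = v0:1,v1:16,v2:inf,v3:8,v4:0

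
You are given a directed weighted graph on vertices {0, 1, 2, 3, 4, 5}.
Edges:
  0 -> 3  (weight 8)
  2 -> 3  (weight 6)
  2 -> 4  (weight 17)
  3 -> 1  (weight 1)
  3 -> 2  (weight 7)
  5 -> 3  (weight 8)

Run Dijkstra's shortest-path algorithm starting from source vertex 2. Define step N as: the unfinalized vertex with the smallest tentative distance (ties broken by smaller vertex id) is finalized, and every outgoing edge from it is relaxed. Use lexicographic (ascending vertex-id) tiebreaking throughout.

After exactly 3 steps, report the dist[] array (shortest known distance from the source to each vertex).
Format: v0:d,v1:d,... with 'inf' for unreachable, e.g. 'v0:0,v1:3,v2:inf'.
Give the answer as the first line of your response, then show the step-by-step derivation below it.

v0:inf,v1:7,v2:0,v3:6,v4:17,v5:inf

step 1: dist = v0:inf,v1:inf,v2:0,v3:6,v4:17,v5:inf
step 2: dist = v0:inf,v1:7,v2:0,v3:6,v4:17,v5:inf
step 3: dist = v0:inf,v1:7,v2:0,v3:6,v4:17,v5:inf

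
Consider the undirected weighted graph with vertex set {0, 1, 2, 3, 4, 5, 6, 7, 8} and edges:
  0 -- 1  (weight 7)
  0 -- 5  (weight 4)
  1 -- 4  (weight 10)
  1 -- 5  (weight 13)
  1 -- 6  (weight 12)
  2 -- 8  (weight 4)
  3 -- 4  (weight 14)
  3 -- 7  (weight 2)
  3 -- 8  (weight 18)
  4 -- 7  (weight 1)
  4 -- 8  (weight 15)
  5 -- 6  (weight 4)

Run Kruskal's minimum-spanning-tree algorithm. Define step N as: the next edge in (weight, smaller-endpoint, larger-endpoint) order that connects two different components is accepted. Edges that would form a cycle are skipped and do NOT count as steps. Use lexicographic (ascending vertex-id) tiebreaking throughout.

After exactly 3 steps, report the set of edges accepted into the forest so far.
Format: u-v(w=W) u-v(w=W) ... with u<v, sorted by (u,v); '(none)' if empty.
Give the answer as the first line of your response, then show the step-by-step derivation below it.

0-5(w=4) 3-7(w=2) 4-7(w=1)

step 1: add edge 4-7 (w=1); MST = {4-7(w=1)}
step 2: add edge 3-7 (w=2); MST = {3-7(w=2) 4-7(w=1)}
step 3: add edge 0-5 (w=4); MST = {0-5(w=4) 3-7(w=2) 4-7(w=1)}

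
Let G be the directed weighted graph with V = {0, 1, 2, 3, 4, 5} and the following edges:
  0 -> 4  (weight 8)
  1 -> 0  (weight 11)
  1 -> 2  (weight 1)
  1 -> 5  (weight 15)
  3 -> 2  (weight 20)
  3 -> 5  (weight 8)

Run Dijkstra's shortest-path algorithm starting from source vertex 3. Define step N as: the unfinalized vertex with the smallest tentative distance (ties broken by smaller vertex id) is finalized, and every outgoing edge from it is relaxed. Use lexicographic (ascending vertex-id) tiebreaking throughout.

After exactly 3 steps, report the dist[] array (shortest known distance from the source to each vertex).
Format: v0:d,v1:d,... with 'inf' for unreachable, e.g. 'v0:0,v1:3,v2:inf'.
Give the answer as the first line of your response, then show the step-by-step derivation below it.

v0:inf,v1:inf,v2:20,v3:0,v4:inf,v5:8

step 1: dist = v0:inf,v1:inf,v2:20,v3:0,v4:inf,v5:8
step 2: dist = v0:inf,v1:inf,v2:20,v3:0,v4:inf,v5:8
step 3: dist = v0:inf,v1:inf,v2:20,v3:0,v4:inf,v5:8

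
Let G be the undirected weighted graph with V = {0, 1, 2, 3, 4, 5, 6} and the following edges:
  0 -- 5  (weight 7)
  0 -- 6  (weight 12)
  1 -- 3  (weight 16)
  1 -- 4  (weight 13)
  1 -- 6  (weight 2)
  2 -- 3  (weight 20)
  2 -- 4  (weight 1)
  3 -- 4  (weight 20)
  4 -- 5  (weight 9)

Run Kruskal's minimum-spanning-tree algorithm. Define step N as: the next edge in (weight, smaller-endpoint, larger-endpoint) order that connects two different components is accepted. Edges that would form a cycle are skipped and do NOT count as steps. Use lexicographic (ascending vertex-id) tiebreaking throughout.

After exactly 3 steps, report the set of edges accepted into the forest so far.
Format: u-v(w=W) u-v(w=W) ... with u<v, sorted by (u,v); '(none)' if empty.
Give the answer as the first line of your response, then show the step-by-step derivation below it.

0-5(w=7) 1-6(w=2) 2-4(w=1)

step 1: add edge 2-4 (w=1); MST = {2-4(w=1)}
step 2: add edge 1-6 (w=2); MST = {1-6(w=2) 2-4(w=1)}
step 3: add edge 0-5 (w=7); MST = {0-5(w=7) 1-6(w=2) 2-4(w=1)}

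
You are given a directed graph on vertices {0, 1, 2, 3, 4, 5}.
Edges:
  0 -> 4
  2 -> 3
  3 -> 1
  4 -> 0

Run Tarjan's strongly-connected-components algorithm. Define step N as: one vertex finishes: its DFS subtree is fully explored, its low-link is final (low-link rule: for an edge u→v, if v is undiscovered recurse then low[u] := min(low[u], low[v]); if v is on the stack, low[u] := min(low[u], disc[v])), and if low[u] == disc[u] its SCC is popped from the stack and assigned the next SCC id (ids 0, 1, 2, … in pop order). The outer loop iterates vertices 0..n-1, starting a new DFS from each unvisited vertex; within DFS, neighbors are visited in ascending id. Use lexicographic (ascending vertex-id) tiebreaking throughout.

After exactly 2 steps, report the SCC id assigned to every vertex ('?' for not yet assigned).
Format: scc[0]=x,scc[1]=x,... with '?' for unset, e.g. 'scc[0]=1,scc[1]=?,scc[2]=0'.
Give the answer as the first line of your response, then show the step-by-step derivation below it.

scc[0]=0,scc[1]=?,scc[2]=?,scc[3]=?,scc[4]=0,scc[5]=?

step 1: low=(low[0]=0,low[1]=?,low[2]=?,low[3]=?,low[4]=0,low[5]=?); scc=(scc[0]=?,scc[1]=?,scc[2]=?,scc[3]=?,scc[4]=?,scc[5]=?)
step 2: low=(low[0]=0,low[1]=?,low[2]=?,low[3]=?,low[4]=0,low[5]=?); scc=(scc[0]=0,scc[1]=?,scc[2]=?,scc[3]=?,scc[4]=0,scc[5]=?)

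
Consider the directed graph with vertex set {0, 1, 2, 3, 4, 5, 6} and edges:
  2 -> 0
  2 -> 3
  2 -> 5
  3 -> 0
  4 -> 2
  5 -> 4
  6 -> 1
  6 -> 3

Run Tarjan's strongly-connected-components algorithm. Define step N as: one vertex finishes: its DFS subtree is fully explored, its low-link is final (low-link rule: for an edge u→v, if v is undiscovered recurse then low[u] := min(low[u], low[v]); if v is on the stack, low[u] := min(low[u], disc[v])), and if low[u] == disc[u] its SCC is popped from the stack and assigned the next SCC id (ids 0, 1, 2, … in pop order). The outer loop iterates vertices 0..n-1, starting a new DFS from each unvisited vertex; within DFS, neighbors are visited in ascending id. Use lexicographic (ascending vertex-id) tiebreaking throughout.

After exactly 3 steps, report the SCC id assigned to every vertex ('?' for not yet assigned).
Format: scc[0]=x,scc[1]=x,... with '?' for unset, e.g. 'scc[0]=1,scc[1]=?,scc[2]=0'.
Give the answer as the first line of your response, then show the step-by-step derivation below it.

scc[0]=0,scc[1]=1,scc[2]=?,scc[3]=2,scc[4]=?,scc[5]=?,scc[6]=?

step 1: low=(low[0]=0,low[1]=?,low[2]=?,low[3]=?,low[4]=?,low[5]=?,low[6]=?); scc=(scc[0]=0,scc[1]=?,scc[2]=?,scc[3]=?,scc[4]=?,scc[5]=?,scc[6]=?)
step 2: low=(low[0]=0,low[1]=1,low[2]=?,low[3]=?,low[4]=?,low[5]=?,low[6]=?); scc=(scc[0]=0,scc[1]=1,scc[2]=?,scc[3]=?,scc[4]=?,scc[5]=?,scc[6]=?)
step 3: low=(low[0]=0,low[1]=1,low[2]=2,low[3]=3,low[4]=?,low[5]=?,low[6]=?); scc=(scc[0]=0,scc[1]=1,scc[2]=?,scc[3]=2,scc[4]=?,scc[5]=?,scc[6]=?)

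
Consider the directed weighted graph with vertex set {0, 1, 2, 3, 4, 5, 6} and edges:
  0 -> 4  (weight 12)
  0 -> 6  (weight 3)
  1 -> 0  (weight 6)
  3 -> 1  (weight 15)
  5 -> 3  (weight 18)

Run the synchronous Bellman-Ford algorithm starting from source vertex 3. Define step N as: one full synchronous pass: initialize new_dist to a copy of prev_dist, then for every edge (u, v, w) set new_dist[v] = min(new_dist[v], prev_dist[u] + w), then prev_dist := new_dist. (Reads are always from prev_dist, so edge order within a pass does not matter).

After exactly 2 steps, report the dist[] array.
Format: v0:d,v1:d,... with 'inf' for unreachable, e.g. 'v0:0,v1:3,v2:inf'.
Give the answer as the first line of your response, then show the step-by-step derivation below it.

v0:21,v1:15,v2:inf,v3:0,v4:inf,v5:inf,v6:inf

step 1: dist = v0:inf,v1:15,v2:inf,v3:0,v4:inf,v5:inf,v6:inf
step 2: dist = v0:21,v1:15,v2:inf,v3:0,v4:inf,v5:inf,v6:inf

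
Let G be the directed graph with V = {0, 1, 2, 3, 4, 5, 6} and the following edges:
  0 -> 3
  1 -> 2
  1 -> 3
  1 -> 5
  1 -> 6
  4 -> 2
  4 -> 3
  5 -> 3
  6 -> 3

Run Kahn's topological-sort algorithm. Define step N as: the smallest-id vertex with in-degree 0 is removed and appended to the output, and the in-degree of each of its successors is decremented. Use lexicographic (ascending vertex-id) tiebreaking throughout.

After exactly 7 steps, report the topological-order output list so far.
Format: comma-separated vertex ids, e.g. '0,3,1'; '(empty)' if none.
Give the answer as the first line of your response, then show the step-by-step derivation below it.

0,1,4,2,5,6,3

step 1: output 0; order=[0]; indeg=(0,0,2,4,0,1,1)
step 2: output 1; order=[0,1]; indeg=(0,0,1,3,0,0,0)
step 3: output 4; order=[0,1,4]; indeg=(0,0,0,2,0,0,0)
step 4: output 2; order=[0,1,4,2]; indeg=(0,0,0,2,0,0,0)
step 5: output 5; order=[0,1,4,2,5]; indeg=(0,0,0,1,0,0,0)
step 6: output 6; order=[0,1,4,2,5,6]; indeg=(0,0,0,0,0,0,0)
step 7: output 3; order=[0,1,4,2,5,6,3]; indeg=(0,0,0,0,0,0,0)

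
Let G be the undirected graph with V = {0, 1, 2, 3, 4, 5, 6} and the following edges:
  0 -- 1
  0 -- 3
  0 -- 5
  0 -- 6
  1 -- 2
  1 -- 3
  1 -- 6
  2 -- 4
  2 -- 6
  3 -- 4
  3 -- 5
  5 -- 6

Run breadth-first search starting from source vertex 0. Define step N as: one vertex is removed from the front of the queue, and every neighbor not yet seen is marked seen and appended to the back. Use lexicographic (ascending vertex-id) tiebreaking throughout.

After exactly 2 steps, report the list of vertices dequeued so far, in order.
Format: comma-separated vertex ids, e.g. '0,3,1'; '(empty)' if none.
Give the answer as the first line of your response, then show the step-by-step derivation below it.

0,1

step 1: dequeue 0; queue=[1,3,5,6]; order=0
step 2: dequeue 1; queue=[3,5,6,2]; order=0,1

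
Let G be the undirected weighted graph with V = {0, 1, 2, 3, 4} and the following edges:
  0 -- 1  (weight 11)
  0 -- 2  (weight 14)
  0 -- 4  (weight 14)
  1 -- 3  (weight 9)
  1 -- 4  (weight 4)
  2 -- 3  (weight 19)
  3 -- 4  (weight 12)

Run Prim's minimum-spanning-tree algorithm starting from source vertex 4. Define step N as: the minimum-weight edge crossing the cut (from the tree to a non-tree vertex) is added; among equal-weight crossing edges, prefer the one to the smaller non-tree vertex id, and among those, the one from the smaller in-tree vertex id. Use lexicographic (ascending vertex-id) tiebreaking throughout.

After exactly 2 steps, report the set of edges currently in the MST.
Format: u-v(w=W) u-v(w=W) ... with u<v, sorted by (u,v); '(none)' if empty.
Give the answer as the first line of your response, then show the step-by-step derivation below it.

1-3(w=9) 1-4(w=4)

step 1: add edge 1-4 (w=4); MST = {1-4(w=4)}
step 2: add edge 1-3 (w=9); MST = {1-3(w=9) 1-4(w=4)}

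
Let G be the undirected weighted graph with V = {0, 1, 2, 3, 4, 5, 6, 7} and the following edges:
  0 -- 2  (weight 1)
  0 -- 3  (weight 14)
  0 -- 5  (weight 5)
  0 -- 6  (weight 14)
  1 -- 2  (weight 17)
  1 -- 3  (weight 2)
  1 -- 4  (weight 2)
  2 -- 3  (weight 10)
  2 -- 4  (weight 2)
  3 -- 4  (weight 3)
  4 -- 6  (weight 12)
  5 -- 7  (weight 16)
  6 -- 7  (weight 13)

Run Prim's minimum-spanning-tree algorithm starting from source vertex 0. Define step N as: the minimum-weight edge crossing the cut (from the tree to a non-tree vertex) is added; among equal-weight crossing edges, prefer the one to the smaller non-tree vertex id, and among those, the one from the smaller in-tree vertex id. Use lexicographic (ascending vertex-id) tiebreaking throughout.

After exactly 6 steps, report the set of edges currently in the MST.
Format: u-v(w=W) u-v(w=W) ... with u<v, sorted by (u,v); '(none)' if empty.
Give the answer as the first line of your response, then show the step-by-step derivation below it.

0-2(w=1) 0-5(w=5) 1-3(w=2) 1-4(w=2) 2-4(w=2) 4-6(w=12)

step 1: add edge 0-2 (w=1); MST = {0-2(w=1)}
step 2: add edge 2-4 (w=2); MST = {0-2(w=1) 2-4(w=2)}
step 3: add edge 1-4 (w=2); MST = {0-2(w=1) 1-4(w=2) 2-4(w=2)}
step 4: add edge 1-3 (w=2); MST = {0-2(w=1) 1-3(w=2) 1-4(w=2) 2-4(w=2)}
step 5: add edge 0-5 (w=5); MST = {0-2(w=1) 0-5(w=5) 1-3(w=2) 1-4(w=2) 2-4(w=2)}
step 6: add edge 4-6 (w=12); MST = {0-2(w=1) 0-5(w=5) 1-3(w=2) 1-4(w=2) 2-4(w=2) 4-6(w=12)}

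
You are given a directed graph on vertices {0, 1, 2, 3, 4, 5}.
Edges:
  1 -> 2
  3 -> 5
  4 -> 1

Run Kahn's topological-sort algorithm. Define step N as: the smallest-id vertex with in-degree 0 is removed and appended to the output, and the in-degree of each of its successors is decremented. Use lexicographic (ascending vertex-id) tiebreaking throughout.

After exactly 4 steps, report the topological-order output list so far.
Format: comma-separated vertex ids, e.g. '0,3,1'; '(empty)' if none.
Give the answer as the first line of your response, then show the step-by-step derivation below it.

0,3,4,1

step 1: output 0; order=[0]; indeg=(0,1,1,0,0,1)
step 2: output 3; order=[0,3]; indeg=(0,1,1,0,0,0)
step 3: output 4; order=[0,3,4]; indeg=(0,0,1,0,0,0)
step 4: output 1; order=[0,3,4,1]; indeg=(0,0,0,0,0,0)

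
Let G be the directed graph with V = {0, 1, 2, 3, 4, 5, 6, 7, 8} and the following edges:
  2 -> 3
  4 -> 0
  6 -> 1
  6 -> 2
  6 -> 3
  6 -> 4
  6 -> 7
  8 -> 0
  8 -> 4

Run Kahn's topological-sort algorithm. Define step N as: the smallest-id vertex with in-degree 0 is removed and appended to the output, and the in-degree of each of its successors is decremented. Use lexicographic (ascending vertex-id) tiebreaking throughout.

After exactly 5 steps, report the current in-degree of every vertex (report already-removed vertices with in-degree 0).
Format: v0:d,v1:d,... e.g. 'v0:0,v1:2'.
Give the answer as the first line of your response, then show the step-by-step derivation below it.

v0:2,v1:0,v2:0,v3:0,v4:1,v5:0,v6:0,v7:0,v8:0

step 1: output 5; order=[5]; indeg=(2,1,1,2,2,0,0,1,0)
step 2: output 6; order=[5,6]; indeg=(2,0,0,1,1,0,0,0,0)
step 3: output 1; order=[5,6,1]; indeg=(2,0,0,1,1,0,0,0,0)
step 4: output 2; order=[5,6,1,2]; indeg=(2,0,0,0,1,0,0,0,0)
step 5: output 3; order=[5,6,1,2,3]; indeg=(2,0,0,0,1,0,0,0,0)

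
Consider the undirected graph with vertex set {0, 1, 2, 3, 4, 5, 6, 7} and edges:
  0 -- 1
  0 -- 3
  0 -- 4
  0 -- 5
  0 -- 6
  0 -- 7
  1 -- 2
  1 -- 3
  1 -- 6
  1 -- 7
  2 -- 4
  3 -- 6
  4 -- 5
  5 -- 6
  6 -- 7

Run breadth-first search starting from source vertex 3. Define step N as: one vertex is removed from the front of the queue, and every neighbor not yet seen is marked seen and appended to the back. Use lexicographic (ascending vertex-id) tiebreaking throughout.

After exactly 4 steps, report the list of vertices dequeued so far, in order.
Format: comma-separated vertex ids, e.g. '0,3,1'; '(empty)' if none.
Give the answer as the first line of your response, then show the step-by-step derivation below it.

3,0,1,6

step 1: dequeue 3; queue=[0,1,6]; order=3
step 2: dequeue 0; queue=[1,6,4,5,7]; order=3,0
step 3: dequeue 1; queue=[6,4,5,7,2]; order=3,0,1
step 4: dequeue 6; queue=[4,5,7,2]; order=3,0,1,6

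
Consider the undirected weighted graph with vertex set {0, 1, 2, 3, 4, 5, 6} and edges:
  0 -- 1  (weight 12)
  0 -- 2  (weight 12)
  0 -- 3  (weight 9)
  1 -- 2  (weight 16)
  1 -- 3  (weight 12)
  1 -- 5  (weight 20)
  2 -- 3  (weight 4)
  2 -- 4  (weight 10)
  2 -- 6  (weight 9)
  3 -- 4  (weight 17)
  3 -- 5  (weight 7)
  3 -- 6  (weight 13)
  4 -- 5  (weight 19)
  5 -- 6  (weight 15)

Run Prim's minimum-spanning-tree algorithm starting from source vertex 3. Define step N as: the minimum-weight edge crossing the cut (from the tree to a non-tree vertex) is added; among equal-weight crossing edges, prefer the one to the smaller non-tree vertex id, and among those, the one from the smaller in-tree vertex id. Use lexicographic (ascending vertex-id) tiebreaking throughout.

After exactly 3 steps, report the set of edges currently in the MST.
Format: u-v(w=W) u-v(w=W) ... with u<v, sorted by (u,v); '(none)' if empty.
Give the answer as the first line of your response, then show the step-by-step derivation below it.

0-3(w=9) 2-3(w=4) 3-5(w=7)

step 1: add edge 2-3 (w=4); MST = {2-3(w=4)}
step 2: add edge 3-5 (w=7); MST = {2-3(w=4) 3-5(w=7)}
step 3: add edge 0-3 (w=9); MST = {0-3(w=9) 2-3(w=4) 3-5(w=7)}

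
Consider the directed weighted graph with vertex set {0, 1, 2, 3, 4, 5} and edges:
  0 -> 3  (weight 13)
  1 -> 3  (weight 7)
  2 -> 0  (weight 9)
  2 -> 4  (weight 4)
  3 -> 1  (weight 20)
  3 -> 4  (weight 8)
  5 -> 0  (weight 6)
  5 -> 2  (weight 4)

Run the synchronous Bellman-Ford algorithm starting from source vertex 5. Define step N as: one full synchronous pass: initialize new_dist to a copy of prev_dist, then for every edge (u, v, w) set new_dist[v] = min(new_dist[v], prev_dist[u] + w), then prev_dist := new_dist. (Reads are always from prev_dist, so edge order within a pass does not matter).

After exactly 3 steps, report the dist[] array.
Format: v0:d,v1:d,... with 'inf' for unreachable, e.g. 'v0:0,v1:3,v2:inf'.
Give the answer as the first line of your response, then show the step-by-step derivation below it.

v0:6,v1:39,v2:4,v3:19,v4:8,v5:0

step 1: dist = v0:6,v1:inf,v2:4,v3:inf,v4:inf,v5:0
step 2: dist = v0:6,v1:inf,v2:4,v3:19,v4:8,v5:0
step 3: dist = v0:6,v1:39,v2:4,v3:19,v4:8,v5:0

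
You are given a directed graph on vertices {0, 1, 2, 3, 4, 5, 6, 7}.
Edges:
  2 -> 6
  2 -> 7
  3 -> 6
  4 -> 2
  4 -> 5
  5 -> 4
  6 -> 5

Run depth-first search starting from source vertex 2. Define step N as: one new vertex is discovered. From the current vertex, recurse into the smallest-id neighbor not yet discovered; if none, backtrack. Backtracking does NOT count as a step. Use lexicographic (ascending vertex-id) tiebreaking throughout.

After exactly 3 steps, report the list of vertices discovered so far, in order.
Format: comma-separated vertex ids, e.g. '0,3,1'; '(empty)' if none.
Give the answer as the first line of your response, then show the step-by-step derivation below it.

2,6,5

step 1: discover 2; path=2; order=2
step 2: discover 6; path=2>6; order=2,6
step 3: discover 5; path=2>6>5; order=2,6,5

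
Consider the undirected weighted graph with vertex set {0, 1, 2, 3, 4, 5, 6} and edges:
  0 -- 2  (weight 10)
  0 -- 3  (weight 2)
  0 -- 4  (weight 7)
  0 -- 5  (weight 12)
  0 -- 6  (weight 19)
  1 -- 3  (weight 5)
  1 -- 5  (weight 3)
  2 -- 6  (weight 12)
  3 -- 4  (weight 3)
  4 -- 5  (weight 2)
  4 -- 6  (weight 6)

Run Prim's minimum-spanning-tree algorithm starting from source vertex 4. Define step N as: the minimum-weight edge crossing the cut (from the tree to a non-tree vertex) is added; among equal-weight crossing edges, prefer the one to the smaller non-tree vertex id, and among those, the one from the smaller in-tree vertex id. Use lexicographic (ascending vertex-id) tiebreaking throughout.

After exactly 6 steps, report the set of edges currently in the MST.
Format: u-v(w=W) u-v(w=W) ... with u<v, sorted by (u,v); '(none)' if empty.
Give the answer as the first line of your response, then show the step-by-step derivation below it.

0-2(w=10) 0-3(w=2) 1-5(w=3) 3-4(w=3) 4-5(w=2) 4-6(w=6)

step 1: add edge 4-5 (w=2); MST = {4-5(w=2)}
step 2: add edge 1-5 (w=3); MST = {1-5(w=3) 4-5(w=2)}
step 3: add edge 3-4 (w=3); MST = {1-5(w=3) 3-4(w=3) 4-5(w=2)}
step 4: add edge 0-3 (w=2); MST = {0-3(w=2) 1-5(w=3) 3-4(w=3) 4-5(w=2)}
step 5: add edge 4-6 (w=6); MST = {0-3(w=2) 1-5(w=3) 3-4(w=3) 4-5(w=2) 4-6(w=6)}
step 6: add edge 0-2 (w=10); MST = {0-2(w=10) 0-3(w=2) 1-5(w=3) 3-4(w=3) 4-5(w=2) 4-6(w=6)}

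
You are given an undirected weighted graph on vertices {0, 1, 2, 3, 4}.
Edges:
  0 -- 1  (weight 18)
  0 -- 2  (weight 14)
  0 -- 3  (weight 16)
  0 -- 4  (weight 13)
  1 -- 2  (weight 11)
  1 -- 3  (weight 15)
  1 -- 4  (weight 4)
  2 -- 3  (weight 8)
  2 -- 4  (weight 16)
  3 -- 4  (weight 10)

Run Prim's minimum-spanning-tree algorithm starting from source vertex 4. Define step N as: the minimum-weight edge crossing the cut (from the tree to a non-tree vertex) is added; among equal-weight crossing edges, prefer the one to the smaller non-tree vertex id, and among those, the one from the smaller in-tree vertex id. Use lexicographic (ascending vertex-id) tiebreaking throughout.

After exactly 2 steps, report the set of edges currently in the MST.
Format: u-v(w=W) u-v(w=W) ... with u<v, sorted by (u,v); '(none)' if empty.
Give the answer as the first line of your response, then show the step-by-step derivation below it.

1-4(w=4) 3-4(w=10)

step 1: add edge 1-4 (w=4); MST = {1-4(w=4)}
step 2: add edge 3-4 (w=10); MST = {1-4(w=4) 3-4(w=10)}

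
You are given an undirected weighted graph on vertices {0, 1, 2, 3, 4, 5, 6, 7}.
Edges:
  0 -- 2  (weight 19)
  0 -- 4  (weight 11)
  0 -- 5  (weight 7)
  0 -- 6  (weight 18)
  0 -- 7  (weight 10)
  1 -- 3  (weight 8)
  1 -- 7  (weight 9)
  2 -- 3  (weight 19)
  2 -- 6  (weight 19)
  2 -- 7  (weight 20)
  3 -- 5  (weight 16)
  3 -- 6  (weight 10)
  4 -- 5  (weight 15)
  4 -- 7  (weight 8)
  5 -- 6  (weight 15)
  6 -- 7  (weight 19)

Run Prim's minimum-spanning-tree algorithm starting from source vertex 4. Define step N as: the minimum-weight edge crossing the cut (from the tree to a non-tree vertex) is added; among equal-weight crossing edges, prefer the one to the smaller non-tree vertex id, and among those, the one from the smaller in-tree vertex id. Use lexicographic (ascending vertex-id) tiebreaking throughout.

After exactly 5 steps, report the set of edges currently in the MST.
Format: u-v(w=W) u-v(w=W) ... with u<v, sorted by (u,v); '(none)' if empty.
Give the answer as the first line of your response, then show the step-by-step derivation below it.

0-5(w=7) 0-7(w=10) 1-3(w=8) 1-7(w=9) 4-7(w=8)

step 1: add edge 4-7 (w=8); MST = {4-7(w=8)}
step 2: add edge 1-7 (w=9); MST = {1-7(w=9) 4-7(w=8)}
step 3: add edge 1-3 (w=8); MST = {1-3(w=8) 1-7(w=9) 4-7(w=8)}
step 4: add edge 0-7 (w=10); MST = {0-7(w=10) 1-3(w=8) 1-7(w=9) 4-7(w=8)}
step 5: add edge 0-5 (w=7); MST = {0-5(w=7) 0-7(w=10) 1-3(w=8) 1-7(w=9) 4-7(w=8)}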